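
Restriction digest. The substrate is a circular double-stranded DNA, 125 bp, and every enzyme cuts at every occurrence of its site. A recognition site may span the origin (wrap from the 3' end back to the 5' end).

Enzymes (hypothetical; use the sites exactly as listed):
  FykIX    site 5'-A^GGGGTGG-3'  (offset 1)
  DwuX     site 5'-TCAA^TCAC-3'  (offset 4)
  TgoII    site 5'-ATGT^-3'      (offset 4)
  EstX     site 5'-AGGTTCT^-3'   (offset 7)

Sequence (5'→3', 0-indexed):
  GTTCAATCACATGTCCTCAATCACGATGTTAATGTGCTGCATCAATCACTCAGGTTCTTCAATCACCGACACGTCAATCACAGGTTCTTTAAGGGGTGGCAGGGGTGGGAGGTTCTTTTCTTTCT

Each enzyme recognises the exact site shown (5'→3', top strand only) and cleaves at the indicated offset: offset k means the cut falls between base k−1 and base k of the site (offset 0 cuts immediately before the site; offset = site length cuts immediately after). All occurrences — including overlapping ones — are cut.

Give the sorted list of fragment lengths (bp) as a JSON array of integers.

Scan for sites:
  FykIX AGGGGTGG/1: at [91, 100] ⇒ [92, 101]
  DwuX TCAATCAC/4: at [2, 16, 41, 58, 73] ⇒ [6, 20, 45, 62, 77]
  TgoII ATGT/4: at [10, 25, 31] ⇒ [14, 29, 35]
  EstX AGGTTCT/7: at [51, 81, 109] ⇒ [58, 88, 116]

Pooled cuts: [6, 14, 20, 29, 35, 45, 58, 62, 77, 88, 92, 101, 116]

Fragments:
  6→14: 8 bp
  14→20: 6 bp
  20→29: 9 bp
  29→35: 6 bp
  35→45: 10 bp
  45→58: 13 bp
  58→62: 4 bp
  62→77: 15 bp
  77→88: 11 bp
  88→92: 4 bp
  92→101: 9 bp
  101→116: 15 bp
  116→6 (wrap): 125-116+6 = 15 bp

[4,4,6,6,8,9,9,10,11,13,15,15,15]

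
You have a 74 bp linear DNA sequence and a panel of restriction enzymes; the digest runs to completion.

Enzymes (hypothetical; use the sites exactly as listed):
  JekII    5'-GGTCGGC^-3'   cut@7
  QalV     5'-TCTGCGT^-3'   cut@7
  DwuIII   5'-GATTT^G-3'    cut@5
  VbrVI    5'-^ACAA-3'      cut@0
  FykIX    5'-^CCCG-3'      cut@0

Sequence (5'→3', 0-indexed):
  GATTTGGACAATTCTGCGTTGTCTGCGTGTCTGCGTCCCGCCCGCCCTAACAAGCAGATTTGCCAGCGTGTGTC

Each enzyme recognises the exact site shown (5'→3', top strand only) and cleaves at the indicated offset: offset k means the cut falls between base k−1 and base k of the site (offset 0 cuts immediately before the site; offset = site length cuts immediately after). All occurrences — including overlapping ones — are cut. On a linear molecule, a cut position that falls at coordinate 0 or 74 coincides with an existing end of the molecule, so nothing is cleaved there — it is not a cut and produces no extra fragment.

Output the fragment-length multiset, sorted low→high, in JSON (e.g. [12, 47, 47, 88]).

Scan for sites:
  JekII (GGTCGGC, off=7): no sites
  QalV TCTGCGT/7: at [12, 21, 29] ⇒ [19, 28, 36]
  DwuIII GATTTG/5: at [0, 56] ⇒ [5, 61]
  VbrVI ACAA/0: at [7, 49] ⇒ [7, 49]
  FykIX CCCG/0: at [36, 40] ⇒ [36, 40]

All cut coordinates (distinct, sorted): [5, 7, 19, 28, 36, 40, 49, 61]

Fragments:
  [0,5): 5 bp
  [5,7): 2 bp
  [7,19): 12 bp
  [19,28): 9 bp
  [28,36): 8 bp
  [36,40): 4 bp
  [40,49): 9 bp
  [49,61): 12 bp
  [61,74): 13 bp

[2,4,5,8,9,9,12,12,13]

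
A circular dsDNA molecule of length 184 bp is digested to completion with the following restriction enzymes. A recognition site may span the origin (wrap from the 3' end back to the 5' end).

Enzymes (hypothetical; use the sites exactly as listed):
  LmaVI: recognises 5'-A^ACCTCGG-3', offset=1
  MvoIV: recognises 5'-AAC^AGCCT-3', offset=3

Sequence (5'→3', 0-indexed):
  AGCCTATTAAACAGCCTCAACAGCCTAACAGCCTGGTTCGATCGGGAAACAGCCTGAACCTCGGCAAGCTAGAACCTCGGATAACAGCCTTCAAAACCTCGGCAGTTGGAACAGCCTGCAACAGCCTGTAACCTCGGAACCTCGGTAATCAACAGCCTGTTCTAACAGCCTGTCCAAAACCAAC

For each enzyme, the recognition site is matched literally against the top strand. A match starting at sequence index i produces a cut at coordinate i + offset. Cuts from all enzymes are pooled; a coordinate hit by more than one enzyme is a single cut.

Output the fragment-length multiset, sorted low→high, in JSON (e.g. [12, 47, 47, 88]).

Site scan:
  LmaVI AACCTCGG/1: at [56, 72, 94, 129, 137] ⇒ [57, 73, 95, 130, 138]
  MvoIV AACAGCCT/3: at [9, 18, 26, 47, 82, 109, 119, 150, 163, 181] ⇒ [0, 12, 21, 29, 50, 85, 112, 122, 153, 166]

All cut coordinates (distinct, sorted): [0, 12, 21, 29, 50, 57, 73, 85, 95, 112, 122, 130, 138, 153, 166]

Fragments:
  0→12: 12 bp
  12→21: 9 bp
  21→29: 8 bp
  29→50: 21 bp
  50→57: 7 bp
  57→73: 16 bp
  73→85: 12 bp
  85→95: 10 bp
  95→112: 17 bp
  112→122: 10 bp
  122→130: 8 bp
  130→138: 8 bp
  138→153: 15 bp
  153→166: 13 bp
  166→0 (wrap): 184-166+0 = 18 bp

[7,8,8,8,9,10,10,12,12,13,15,16,17,18,21]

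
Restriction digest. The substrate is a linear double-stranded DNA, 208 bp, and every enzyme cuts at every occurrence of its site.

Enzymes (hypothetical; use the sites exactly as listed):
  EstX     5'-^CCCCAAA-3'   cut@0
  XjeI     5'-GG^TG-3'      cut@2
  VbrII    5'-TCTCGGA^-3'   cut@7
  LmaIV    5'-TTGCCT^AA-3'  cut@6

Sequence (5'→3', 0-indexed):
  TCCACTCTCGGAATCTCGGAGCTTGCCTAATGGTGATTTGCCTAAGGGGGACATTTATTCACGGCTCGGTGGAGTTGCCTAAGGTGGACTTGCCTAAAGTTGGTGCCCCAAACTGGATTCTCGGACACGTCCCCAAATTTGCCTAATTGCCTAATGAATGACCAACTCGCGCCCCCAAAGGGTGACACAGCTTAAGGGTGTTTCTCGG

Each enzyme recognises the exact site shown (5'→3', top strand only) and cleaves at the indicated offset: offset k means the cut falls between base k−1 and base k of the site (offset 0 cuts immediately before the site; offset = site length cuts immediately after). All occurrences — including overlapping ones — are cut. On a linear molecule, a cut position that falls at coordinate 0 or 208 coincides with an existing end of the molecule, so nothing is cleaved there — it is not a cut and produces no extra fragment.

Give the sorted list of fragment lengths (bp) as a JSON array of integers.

Per-enzyme occurrences:
  EstX (CCCCAAA, off=0): starts [105, 130, 172] → cuts [105, 130, 172]
  XjeI (GGTG, off=2): starts [31, 67, 82, 101, 180, 196] → cuts [33, 69, 84, 103, 182, 198]
  VbrII (TCTCGGA, off=7): starts [5, 13, 118] → cuts [12, 20, 125]
  LmaIV (TTGCCTAA, off=6): starts [22, 37, 74, 89, 138, 146] → cuts [28, 43, 80, 95, 144, 152]

All cut coordinates (distinct, sorted): [12, 20, 28, 33, 43, 69, 80, 84, 95, 103, 105, 125, 130, 144, 152, 172, 182, 198]

Fragments:
  [0,12): 12 bp
  [12,20): 8 bp
  [20,28): 8 bp
  [28,33): 5 bp
  [33,43): 10 bp
  [43,69): 26 bp
  [69,80): 11 bp
  [80,84): 4 bp
  [84,95): 11 bp
  [95,103): 8 bp
  [103,105): 2 bp
  [105,125): 20 bp
  [125,130): 5 bp
  [130,144): 14 bp
  [144,152): 8 bp
  [152,172): 20 bp
  [172,182): 10 bp
  [182,198): 16 bp
  [198,208): 10 bp

[2,4,5,5,8,8,8,8,10,10,10,11,11,12,14,16,20,20,26]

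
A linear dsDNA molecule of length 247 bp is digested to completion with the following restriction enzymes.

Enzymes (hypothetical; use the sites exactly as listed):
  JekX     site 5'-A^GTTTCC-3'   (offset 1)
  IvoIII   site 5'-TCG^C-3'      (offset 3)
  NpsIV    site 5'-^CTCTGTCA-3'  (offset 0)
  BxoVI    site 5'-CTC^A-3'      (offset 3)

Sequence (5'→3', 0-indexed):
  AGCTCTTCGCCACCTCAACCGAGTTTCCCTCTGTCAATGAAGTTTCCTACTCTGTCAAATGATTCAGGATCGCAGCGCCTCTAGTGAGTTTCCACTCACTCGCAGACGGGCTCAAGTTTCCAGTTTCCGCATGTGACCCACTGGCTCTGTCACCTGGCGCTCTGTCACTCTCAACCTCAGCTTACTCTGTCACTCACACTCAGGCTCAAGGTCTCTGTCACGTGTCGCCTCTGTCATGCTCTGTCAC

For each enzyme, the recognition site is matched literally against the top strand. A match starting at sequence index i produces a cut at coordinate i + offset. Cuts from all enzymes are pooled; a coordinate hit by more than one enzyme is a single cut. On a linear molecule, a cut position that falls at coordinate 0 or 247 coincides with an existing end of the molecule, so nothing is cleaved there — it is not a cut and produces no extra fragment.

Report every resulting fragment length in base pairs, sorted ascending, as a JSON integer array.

Per-enzyme occurrences:
  JekX (AGTTTCC, off=1): starts [21, 40, 86, 114, 121] → cuts [22, 41, 87, 115, 122]
  IvoIII (TCGC, off=3): starts [6, 69, 99, 224] → cuts [9, 72, 102, 227]
  NpsIV (CTCTGTCA, off=0): starts [28, 49, 144, 159, 184, 212, 228, 238] → cuts [28, 49, 144, 159, 184, 212, 228, 238]
  BxoVI (CTCA, off=3): starts [13, 94, 110, 169, 175, 192, 198, 204] → cuts [16, 97, 113, 172, 178, 195, 201, 207]

All cut coordinates (distinct, sorted): [9, 16, 22, 28, 41, 49, 72, 87, 97, 102, 113, 115, 122, 144, 159, 172, 178, 184, 195, 201, 207, 212, 227, 228, 238]

Fragment lengths:
  [0,9): 9 bp
  [9,16): 7 bp
  [16,22): 6 bp
  [22,28): 6 bp
  [28,41): 13 bp
  [41,49): 8 bp
  [49,72): 23 bp
  [72,87): 15 bp
  [87,97): 10 bp
  [97,102): 5 bp
  [102,113): 11 bp
  [113,115): 2 bp
  [115,122): 7 bp
  [122,144): 22 bp
  [144,159): 15 bp
  [159,172): 13 bp
  [172,178): 6 bp
  [178,184): 6 bp
  [184,195): 11 bp
  [195,201): 6 bp
  [201,207): 6 bp
  [207,212): 5 bp
  [212,227): 15 bp
  [227,228): 1 bp
  [228,238): 10 bp
  [238,247): 9 bp

[1,2,5,5,6,6,6,6,6,6,7,7,8,9,9,10,10,11,11,13,13,15,15,15,22,23]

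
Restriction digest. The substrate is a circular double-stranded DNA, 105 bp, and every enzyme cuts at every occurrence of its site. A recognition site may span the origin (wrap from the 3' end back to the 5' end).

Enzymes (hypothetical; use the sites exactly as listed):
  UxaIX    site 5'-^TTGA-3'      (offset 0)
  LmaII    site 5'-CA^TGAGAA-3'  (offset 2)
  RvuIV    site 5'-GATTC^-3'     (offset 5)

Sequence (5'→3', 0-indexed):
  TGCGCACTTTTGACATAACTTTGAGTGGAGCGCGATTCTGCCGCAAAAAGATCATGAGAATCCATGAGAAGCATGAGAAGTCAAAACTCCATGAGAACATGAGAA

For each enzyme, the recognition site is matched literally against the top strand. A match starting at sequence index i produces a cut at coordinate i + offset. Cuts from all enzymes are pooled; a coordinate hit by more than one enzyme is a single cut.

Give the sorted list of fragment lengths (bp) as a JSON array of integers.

Site scan:
  UxaIX (TTGA, off=0): starts [9, 20] → cuts [9, 20]
  LmaII (CATGAGAA, off=2): starts [52, 62, 71, 89, 97] → cuts [54, 64, 73, 91, 99]
  RvuIV (GATTC, off=5): starts [33] → cuts [38]

All cut coordinates (distinct, sorted): [9, 20, 38, 54, 64, 73, 91, 99]

Fragment lengths:
  9→20: 11 bp
  20→38: 18 bp
  38→54: 16 bp
  54→64: 10 bp
  64→73: 9 bp
  73→91: 18 bp
  91→99: 8 bp
  99→9 (wrap): 105-99+9 = 15 bp

[8,9,10,11,15,16,18,18]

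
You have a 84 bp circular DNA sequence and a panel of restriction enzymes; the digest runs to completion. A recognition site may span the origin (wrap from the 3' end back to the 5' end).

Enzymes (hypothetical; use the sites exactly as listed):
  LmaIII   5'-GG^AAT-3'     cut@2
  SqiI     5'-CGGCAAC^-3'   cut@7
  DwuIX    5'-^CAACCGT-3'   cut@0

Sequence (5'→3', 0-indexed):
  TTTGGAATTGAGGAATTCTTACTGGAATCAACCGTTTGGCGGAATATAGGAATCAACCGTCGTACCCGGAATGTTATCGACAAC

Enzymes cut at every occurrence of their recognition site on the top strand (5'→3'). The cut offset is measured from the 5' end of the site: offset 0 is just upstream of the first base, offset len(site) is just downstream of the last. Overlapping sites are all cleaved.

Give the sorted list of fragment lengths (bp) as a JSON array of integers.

Site scan:
  LmaIII GGAAT/2: at [3, 11, 23, 40, 48, 67] ⇒ [5, 13, 25, 42, 50, 69]
  SqiI (CGGCAAC, off=7): no sites
  DwuIX CAACCGT/0: at [28, 53] ⇒ [28, 53]

All cut coordinates (distinct, sorted): [5, 13, 25, 28, 42, 50, 53, 69]

Fragment lengths:
  5→13: 8 bp
  13→25: 12 bp
  25→28: 3 bp
  28→42: 14 bp
  42→50: 8 bp
  50→53: 3 bp
  53→69: 16 bp
  69→5 (wrap): 84-69+5 = 20 bp

[3,3,8,8,12,14,16,20]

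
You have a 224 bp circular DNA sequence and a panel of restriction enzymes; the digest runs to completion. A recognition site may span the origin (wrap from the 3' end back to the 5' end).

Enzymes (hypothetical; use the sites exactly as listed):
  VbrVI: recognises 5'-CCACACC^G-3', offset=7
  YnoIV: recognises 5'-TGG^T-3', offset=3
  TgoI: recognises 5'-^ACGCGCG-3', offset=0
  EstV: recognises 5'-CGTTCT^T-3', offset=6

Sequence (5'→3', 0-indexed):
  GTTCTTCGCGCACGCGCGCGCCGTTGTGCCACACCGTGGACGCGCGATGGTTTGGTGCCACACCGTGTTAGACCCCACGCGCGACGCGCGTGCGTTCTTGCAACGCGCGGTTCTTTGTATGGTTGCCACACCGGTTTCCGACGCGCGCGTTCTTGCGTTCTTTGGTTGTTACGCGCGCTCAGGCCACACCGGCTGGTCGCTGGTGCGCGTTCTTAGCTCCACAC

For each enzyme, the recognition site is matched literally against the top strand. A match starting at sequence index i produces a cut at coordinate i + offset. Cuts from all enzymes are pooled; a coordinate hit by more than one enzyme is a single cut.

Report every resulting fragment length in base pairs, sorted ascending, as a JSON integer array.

[4,4,4,5,5,6,6,7,7,8,8,9,10,10,11,12,13,15,16,20,20,24]

Site scan:
  VbrVI (CCACACCG, off=7): starts [28, 57, 125, 183] → cuts [35, 64, 132, 190]
  YnoIV (TGGT, off=3): starts [47, 52, 119, 162, 193, 200] → cuts [50, 55, 122, 165, 196, 203]
  TgoI (ACGCGCG, off=0): starts [11, 39, 76, 83, 102, 140, 170] → cuts [11, 39, 76, 83, 102, 140, 170]
  EstV (CGTTCTT, off=6): starts [92, 147, 155, 207, 223] → cuts [5, 98, 153, 161, 213]

All cut coordinates (distinct, sorted): [5, 11, 35, 39, 50, 55, 64, 76, 83, 98, 102, 122, 132, 140, 153, 161, 165, 170, 190, 196, 203, 213]

Fragments:
  5→11: 6 bp
  11→35: 24 bp
  35→39: 4 bp
  39→50: 11 bp
  50→55: 5 bp
  55→64: 9 bp
  64→76: 12 bp
  76→83: 7 bp
  83→98: 15 bp
  98→102: 4 bp
  102→122: 20 bp
  122→132: 10 bp
  132→140: 8 bp
  140→153: 13 bp
  153→161: 8 bp
  161→165: 4 bp
  165→170: 5 bp
  170→190: 20 bp
  190→196: 6 bp
  196→203: 7 bp
  203→213: 10 bp
  213→5 (wrap): 224-213+5 = 16 bp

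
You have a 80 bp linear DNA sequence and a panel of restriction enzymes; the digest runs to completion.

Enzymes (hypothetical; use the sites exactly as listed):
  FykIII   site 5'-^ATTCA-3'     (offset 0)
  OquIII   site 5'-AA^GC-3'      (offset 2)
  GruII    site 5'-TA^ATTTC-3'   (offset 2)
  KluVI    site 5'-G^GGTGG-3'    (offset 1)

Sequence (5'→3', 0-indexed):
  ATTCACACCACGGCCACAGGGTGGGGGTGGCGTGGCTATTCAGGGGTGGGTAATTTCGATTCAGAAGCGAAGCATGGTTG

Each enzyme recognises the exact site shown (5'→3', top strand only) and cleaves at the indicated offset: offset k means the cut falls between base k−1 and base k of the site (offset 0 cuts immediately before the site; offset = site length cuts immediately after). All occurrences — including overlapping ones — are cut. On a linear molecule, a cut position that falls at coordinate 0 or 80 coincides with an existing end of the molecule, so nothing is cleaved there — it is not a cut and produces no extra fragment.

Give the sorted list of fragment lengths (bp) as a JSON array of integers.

Per-enzyme occurrences:
  FykIII (ATTCA, off=0): starts [0, 37, 58] → cuts [37, 58] (position 0 is a terminus of the linear molecule — no cut)
  OquIII (AAGC, off=2): starts [64, 69] → cuts [66, 71]
  GruII (TAATTTC, off=2): starts [50] → cuts [52]
  KluVI (GGGTGG, off=1): starts [18, 24, 43] → cuts [19, 25, 44]

Pooled cuts: [19, 25, 37, 44, 52, 58, 66, 71]

Fragments:
  [0,19): 19 bp
  [19,25): 6 bp
  [25,37): 12 bp
  [37,44): 7 bp
  [44,52): 8 bp
  [52,58): 6 bp
  [58,66): 8 bp
  [66,71): 5 bp
  [71,80): 9 bp

[5,6,6,7,8,8,9,12,19]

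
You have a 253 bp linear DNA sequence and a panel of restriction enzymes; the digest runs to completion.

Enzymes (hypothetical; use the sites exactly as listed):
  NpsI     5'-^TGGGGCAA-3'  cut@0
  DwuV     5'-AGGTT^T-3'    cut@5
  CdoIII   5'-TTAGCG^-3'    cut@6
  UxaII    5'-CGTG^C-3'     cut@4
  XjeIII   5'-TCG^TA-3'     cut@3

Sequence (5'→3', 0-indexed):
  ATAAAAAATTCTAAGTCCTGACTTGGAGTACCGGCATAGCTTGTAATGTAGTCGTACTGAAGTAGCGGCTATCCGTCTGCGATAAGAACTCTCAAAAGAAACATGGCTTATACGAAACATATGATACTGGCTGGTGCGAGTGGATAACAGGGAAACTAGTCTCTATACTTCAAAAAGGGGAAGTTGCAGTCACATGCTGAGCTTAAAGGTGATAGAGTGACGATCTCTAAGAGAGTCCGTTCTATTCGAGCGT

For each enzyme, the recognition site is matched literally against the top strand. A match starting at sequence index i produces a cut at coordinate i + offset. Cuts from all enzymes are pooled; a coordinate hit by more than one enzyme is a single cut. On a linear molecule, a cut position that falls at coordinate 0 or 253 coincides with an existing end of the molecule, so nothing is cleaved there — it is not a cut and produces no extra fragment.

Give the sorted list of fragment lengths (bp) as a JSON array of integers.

[54,199]

Site scan:
  NpsI (TGGGGCAA, off=0): no sites
  DwuV (AGGTTT, off=5): no sites
  CdoIII (TTAGCG, off=6): no sites
  UxaII (CGTGC, off=4): no sites
  XjeIII TCGTA/3: at [51] ⇒ [54]

All cut coordinates (distinct, sorted): [54]

Fragment lengths:
  [0,54): 54 bp
  [54,253): 199 bp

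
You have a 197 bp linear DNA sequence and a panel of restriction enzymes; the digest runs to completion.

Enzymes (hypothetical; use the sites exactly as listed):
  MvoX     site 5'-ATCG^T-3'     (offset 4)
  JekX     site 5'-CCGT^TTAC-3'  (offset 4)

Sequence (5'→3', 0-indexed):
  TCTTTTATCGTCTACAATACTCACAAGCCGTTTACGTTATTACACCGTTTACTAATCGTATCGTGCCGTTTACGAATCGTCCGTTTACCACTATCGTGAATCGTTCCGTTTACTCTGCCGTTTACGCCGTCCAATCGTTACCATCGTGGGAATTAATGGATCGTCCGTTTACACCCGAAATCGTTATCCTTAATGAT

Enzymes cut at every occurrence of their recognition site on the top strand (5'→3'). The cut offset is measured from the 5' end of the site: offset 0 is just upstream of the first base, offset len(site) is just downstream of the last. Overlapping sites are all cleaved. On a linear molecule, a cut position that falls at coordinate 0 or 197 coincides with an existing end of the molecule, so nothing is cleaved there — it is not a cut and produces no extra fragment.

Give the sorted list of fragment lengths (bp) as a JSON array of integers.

Scan for sites:
  MvoX (ATCGT, off=4): starts [6, 54, 59, 75, 92, 99, 133, 142, 159, 179] → cuts [10, 58, 63, 79, 96, 103, 137, 146, 163, 183]
  JekX (CCGTTTAC, off=4): starts [27, 44, 65, 80, 105, 117, 164] → cuts [31, 48, 69, 84, 109, 121, 168]

Pooled cuts: [10, 31, 48, 58, 63, 69, 79, 84, 96, 103, 109, 121, 137, 146, 163, 168, 183]

Fragment lengths:
  [0,10): 10 bp
  [10,31): 21 bp
  [31,48): 17 bp
  [48,58): 10 bp
  [58,63): 5 bp
  [63,69): 6 bp
  [69,79): 10 bp
  [79,84): 5 bp
  [84,96): 12 bp
  [96,103): 7 bp
  [103,109): 6 bp
  [109,121): 12 bp
  [121,137): 16 bp
  [137,146): 9 bp
  [146,163): 17 bp
  [163,168): 5 bp
  [168,183): 15 bp
  [183,197): 14 bp

[5,5,5,6,6,7,9,10,10,10,12,12,14,15,16,17,17,21]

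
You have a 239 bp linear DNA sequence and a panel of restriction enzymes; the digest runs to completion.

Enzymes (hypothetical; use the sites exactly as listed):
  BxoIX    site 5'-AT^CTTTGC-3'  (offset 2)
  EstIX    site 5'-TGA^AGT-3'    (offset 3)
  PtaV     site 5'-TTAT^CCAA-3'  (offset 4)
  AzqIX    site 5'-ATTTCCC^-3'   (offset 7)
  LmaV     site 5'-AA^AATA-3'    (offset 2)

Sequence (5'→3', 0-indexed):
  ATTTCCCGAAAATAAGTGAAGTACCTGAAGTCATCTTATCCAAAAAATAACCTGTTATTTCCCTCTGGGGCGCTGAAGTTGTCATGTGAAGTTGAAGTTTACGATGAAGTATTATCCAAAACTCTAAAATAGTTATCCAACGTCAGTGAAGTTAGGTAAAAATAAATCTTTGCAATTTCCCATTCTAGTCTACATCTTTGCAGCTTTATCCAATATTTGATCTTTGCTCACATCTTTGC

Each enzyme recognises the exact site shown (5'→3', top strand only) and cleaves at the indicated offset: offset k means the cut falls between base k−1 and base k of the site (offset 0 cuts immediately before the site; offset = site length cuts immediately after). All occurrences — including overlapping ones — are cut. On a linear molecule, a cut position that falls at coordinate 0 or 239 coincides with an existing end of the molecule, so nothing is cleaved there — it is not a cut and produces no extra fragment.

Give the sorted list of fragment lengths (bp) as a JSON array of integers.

[3,6,6,6,7,7,8,9,9,9,11,11,12,12,12,12,13,13,13,14,14,14,18]

Per-enzyme occurrences:
  BxoIX (ATCTTTGC, off=2): starts [165, 193, 219, 231] → cuts [167, 195, 221, 233]
  EstIX (TGAAGT, off=3): starts [16, 25, 73, 86, 92, 104, 146] → cuts [19, 28, 76, 89, 95, 107, 149]
  PtaV (TTATCCAA, off=4): starts [35, 111, 132, 205] → cuts [39, 115, 136, 209]
  AzqIX (ATTTCCC, off=7): starts [0, 56, 174] → cuts [7, 63, 181]
  LmaV (AAAATA, off=2): starts [8, 43, 125, 158] → cuts [10, 45, 127, 160]

All cut coordinates (distinct, sorted): [7, 10, 19, 28, 39, 45, 63, 76, 89, 95, 107, 115, 127, 136, 149, 160, 167, 181, 195, 209, 221, 233]

Fragments:
  [0,7): 7 bp
  [7,10): 3 bp
  [10,19): 9 bp
  [19,28): 9 bp
  [28,39): 11 bp
  [39,45): 6 bp
  [45,63): 18 bp
  [63,76): 13 bp
  [76,89): 13 bp
  [89,95): 6 bp
  [95,107): 12 bp
  [107,115): 8 bp
  [115,127): 12 bp
  [127,136): 9 bp
  [136,149): 13 bp
  [149,160): 11 bp
  [160,167): 7 bp
  [167,181): 14 bp
  [181,195): 14 bp
  [195,209): 14 bp
  [209,221): 12 bp
  [221,233): 12 bp
  [233,239): 6 bp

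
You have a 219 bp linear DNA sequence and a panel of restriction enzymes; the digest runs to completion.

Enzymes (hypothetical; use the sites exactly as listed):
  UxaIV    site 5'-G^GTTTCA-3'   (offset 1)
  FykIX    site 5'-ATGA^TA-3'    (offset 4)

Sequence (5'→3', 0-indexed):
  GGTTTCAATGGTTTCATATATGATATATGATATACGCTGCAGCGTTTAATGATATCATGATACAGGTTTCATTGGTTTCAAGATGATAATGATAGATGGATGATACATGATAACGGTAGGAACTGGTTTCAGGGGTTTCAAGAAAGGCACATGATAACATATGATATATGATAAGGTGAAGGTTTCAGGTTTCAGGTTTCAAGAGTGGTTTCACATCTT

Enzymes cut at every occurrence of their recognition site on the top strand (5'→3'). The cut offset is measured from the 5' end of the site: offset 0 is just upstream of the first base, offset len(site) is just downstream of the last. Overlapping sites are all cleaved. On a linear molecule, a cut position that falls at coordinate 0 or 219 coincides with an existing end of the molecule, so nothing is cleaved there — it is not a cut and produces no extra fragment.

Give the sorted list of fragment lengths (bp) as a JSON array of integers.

Scan for sites:
  UxaIV (GGTTTCA, off=1): starts [0, 9, 64, 73, 124, 133, 180, 187, 194, 206] → cuts [1, 10, 65, 74, 125, 134, 181, 188, 195, 207]
  FykIX (ATGATA, off=4): starts [19, 26, 48, 56, 82, 88, 99, 106, 150, 160, 167] → cuts [23, 30, 52, 60, 86, 92, 103, 110, 154, 164, 171]

All cut coordinates (distinct, sorted): [1, 10, 23, 30, 52, 60, 65, 74, 86, 92, 103, 110, 125, 134, 154, 164, 171, 181, 188, 195, 207]

Fragments:
  [0,1): 1 bp
  [1,10): 9 bp
  [10,23): 13 bp
  [23,30): 7 bp
  [30,52): 22 bp
  [52,60): 8 bp
  [60,65): 5 bp
  [65,74): 9 bp
  [74,86): 12 bp
  [86,92): 6 bp
  [92,103): 11 bp
  [103,110): 7 bp
  [110,125): 15 bp
  [125,134): 9 bp
  [134,154): 20 bp
  [154,164): 10 bp
  [164,171): 7 bp
  [171,181): 10 bp
  [181,188): 7 bp
  [188,195): 7 bp
  [195,207): 12 bp
  [207,219): 12 bp

[1,5,6,7,7,7,7,7,8,9,9,9,10,10,11,12,12,12,13,15,20,22]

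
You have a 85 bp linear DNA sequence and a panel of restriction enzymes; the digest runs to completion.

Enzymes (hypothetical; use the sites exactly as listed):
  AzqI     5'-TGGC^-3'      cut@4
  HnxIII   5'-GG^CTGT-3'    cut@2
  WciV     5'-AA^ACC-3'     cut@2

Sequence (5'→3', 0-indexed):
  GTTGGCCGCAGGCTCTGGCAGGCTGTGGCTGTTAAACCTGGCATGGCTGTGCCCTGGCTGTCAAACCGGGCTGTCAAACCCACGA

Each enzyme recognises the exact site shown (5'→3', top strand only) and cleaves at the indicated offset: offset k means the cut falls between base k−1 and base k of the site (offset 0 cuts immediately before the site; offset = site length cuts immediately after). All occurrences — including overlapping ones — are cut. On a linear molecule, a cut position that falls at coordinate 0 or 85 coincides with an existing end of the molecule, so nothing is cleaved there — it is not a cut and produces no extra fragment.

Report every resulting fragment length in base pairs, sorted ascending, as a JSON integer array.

Site scan:
  AzqI (TGGC, off=4): starts [2, 15, 25, 38, 43, 54] → cuts [6, 19, 29, 42, 47, 58]
  HnxIII (GGCTGT, off=2): starts [20, 26, 44, 55, 68] → cuts [22, 28, 46, 57, 70]
  WciV (AAACC, off=2): starts [33, 62, 75] → cuts [35, 64, 77]

Pooled cuts: [6, 19, 22, 28, 29, 35, 42, 46, 47, 57, 58, 64, 70, 77]

Fragments:
  [0,6): 6 bp
  [6,19): 13 bp
  [19,22): 3 bp
  [22,28): 6 bp
  [28,29): 1 bp
  [29,35): 6 bp
  [35,42): 7 bp
  [42,46): 4 bp
  [46,47): 1 bp
  [47,57): 10 bp
  [57,58): 1 bp
  [58,64): 6 bp
  [64,70): 6 bp
  [70,77): 7 bp
  [77,85): 8 bp

[1,1,1,3,4,6,6,6,6,6,7,7,8,10,13]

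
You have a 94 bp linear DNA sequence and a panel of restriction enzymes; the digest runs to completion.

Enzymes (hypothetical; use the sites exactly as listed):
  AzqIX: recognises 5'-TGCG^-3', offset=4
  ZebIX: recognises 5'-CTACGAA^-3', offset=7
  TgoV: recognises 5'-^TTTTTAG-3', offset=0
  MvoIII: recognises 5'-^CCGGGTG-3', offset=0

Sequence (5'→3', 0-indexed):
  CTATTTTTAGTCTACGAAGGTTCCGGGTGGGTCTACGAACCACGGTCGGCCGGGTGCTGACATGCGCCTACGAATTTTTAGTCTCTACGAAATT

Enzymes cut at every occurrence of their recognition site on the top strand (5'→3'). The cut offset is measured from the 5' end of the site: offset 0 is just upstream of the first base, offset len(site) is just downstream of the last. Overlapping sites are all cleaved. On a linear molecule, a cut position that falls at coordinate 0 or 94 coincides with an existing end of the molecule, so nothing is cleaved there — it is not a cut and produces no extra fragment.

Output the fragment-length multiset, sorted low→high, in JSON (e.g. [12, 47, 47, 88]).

Per-enzyme occurrences:
  AzqIX TGCG/4: at [62] ⇒ [66]
  ZebIX CTACGAA/7: at [11, 32, 67, 84] ⇒ [18, 39, 74, 91]
  TgoV TTTTTAG/0: at [3, 74] ⇒ [3, 74]
  MvoIII CCGGGTG/0: at [22, 49] ⇒ [22, 49]

All cut coordinates (distinct, sorted): [3, 18, 22, 39, 49, 66, 74, 91]

Fragment lengths:
  [0,3): 3 bp
  [3,18): 15 bp
  [18,22): 4 bp
  [22,39): 17 bp
  [39,49): 10 bp
  [49,66): 17 bp
  [66,74): 8 bp
  [74,91): 17 bp
  [91,94): 3 bp

[3,3,4,8,10,15,17,17,17]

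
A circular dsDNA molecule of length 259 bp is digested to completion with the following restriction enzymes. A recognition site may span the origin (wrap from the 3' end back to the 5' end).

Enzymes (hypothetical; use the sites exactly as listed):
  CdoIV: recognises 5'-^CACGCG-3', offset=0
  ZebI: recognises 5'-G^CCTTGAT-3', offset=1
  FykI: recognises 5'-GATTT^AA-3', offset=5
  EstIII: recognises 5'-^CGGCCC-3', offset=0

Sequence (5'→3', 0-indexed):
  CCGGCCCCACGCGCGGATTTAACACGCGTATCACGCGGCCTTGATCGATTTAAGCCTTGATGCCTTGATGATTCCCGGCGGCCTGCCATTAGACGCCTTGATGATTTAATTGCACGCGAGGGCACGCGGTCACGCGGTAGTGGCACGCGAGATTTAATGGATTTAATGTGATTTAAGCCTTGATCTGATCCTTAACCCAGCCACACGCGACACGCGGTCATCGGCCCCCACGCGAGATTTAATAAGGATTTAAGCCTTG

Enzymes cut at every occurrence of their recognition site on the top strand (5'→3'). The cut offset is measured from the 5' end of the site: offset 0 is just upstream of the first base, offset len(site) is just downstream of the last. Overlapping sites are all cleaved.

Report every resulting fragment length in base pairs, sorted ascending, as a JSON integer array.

Scan for sites:
  CdoIV CACGCG/0: at [7, 22, 31, 112, 122, 130, 143, 203, 210, 228] ⇒ [7, 22, 31, 112, 122, 130, 143, 203, 210, 228]
  ZebI GCCTTGAT/1: at [37, 53, 61, 94, 176] ⇒ [38, 54, 62, 95, 177]
  FykI GATTTAA/5: at [15, 46, 102, 150, 159, 169, 235, 246] ⇒ [20, 51, 107, 155, 164, 174, 240, 251]
  EstIII CGGCCC/0: at [1, 221] ⇒ [1, 221]

Pooled cuts: [1, 7, 20, 22, 31, 38, 51, 54, 62, 95, 107, 112, 122, 130, 143, 155, 164, 174, 177, 203, 210, 221, 228, 240, 251]

Fragments:
  1→7: 6 bp
  7→20: 13 bp
  20→22: 2 bp
  22→31: 9 bp
  31→38: 7 bp
  38→51: 13 bp
  51→54: 3 bp
  54→62: 8 bp
  62→95: 33 bp
  95→107: 12 bp
  107→112: 5 bp
  112→122: 10 bp
  122→130: 8 bp
  130→143: 13 bp
  143→155: 12 bp
  155→164: 9 bp
  164→174: 10 bp
  174→177: 3 bp
  177→203: 26 bp
  203→210: 7 bp
  210→221: 11 bp
  221→228: 7 bp
  228→240: 12 bp
  240→251: 11 bp
  251→1 (wrap): 259-251+1 = 9 bp

[2,3,3,5,6,7,7,7,8,8,9,9,9,10,10,11,11,12,12,12,13,13,13,26,33]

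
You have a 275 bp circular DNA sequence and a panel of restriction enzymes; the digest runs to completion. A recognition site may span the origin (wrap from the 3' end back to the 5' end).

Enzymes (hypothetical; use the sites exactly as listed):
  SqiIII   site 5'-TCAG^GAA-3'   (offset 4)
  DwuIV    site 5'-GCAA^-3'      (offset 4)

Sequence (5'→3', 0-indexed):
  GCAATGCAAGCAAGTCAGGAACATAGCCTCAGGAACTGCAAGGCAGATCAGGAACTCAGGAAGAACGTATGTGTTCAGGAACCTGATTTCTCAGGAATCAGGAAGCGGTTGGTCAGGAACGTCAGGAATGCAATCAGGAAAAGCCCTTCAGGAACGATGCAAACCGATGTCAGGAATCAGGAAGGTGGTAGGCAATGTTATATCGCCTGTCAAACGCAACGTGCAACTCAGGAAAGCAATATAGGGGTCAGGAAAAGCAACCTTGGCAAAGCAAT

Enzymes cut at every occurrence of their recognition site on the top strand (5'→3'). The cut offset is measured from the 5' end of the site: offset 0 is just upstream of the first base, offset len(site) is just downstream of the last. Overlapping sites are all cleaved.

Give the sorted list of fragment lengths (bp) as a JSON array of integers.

[4,4,5,5,5,5,5,7,7,7,8,8,8,9,9,9,9,10,11,11,12,14,14,15,15,16,19,24]

Per-enzyme occurrences:
  SqiIII TCAGGAA/4: at [14, 28, 47, 55, 74, 90, 97, 112, 121, 133, 147, 169, 176, 227, 247] ⇒ [18, 32, 51, 59, 78, 94, 101, 116, 125, 137, 151, 173, 180, 231, 251]
  DwuIV GCAA/4: at [0, 5, 9, 37, 129, 158, 191, 215, 222, 235, 256, 265, 270] ⇒ [4, 9, 13, 41, 133, 162, 195, 219, 226, 239, 260, 269, 274]

Pooled cuts: [4, 9, 13, 18, 32, 41, 51, 59, 78, 94, 101, 116, 125, 133, 137, 151, 162, 173, 180, 195, 219, 226, 231, 239, 251, 260, 269, 274]

Fragment lengths:
  4→9: 5 bp
  9→13: 4 bp
  13→18: 5 bp
  18→32: 14 bp
  32→41: 9 bp
  41→51: 10 bp
  51→59: 8 bp
  59→78: 19 bp
  78→94: 16 bp
  94→101: 7 bp
  101→116: 15 bp
  116→125: 9 bp
  125→133: 8 bp
  133→137: 4 bp
  137→151: 14 bp
  151→162: 11 bp
  162→173: 11 bp
  173→180: 7 bp
  180→195: 15 bp
  195→219: 24 bp
  219→226: 7 bp
  226→231: 5 bp
  231→239: 8 bp
  239→251: 12 bp
  251→260: 9 bp
  260→269: 9 bp
  269→274: 5 bp
  274→4 (wrap): 275-274+4 = 5 bp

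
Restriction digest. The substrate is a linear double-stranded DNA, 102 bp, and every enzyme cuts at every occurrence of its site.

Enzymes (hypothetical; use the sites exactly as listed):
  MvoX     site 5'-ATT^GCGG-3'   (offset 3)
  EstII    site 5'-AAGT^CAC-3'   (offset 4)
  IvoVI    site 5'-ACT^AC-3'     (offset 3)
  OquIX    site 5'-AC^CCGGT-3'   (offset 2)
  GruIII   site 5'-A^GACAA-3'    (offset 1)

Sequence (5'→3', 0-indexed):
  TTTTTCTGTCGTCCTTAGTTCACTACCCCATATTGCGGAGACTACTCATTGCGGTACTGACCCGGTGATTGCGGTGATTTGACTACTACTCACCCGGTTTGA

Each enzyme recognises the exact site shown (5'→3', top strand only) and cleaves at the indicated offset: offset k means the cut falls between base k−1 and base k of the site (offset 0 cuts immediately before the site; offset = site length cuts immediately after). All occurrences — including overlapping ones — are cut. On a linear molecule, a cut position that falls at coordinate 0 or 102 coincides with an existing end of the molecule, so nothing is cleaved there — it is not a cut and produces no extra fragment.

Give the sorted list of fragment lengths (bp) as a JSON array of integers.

Site scan:
  MvoX ATTGCGG/3: at [31, 47, 67] ⇒ [34, 50, 70]
  EstII (AAGTCAC, off=4): no sites
  IvoVI ACTAC/3: at [21, 40, 81, 84] ⇒ [24, 43, 84, 87]
  OquIX ACCCGGT/2: at [59, 91] ⇒ [61, 93]
  GruIII (AGACAA, off=1): no sites

All cut coordinates (distinct, sorted): [24, 34, 43, 50, 61, 70, 84, 87, 93]

Fragment lengths:
  [0,24): 24 bp
  [24,34): 10 bp
  [34,43): 9 bp
  [43,50): 7 bp
  [50,61): 11 bp
  [61,70): 9 bp
  [70,84): 14 bp
  [84,87): 3 bp
  [87,93): 6 bp
  [93,102): 9 bp

[3,6,7,9,9,9,10,11,14,24]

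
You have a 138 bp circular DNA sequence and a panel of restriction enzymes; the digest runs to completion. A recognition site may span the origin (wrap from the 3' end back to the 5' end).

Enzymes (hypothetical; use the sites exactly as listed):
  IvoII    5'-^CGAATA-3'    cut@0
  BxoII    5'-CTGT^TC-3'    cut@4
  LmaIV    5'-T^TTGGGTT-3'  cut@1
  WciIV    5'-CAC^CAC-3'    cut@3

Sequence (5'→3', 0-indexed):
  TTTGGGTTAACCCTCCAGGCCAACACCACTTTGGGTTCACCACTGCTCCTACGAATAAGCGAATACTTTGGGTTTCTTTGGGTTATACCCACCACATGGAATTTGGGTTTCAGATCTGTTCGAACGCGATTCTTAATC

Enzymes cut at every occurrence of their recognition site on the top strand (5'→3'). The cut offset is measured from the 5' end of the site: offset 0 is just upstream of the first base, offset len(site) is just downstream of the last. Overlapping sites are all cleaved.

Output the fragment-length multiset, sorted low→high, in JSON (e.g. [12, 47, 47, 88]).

[4,8,8,10,10,10,11,15,17,20,25]

Per-enzyme occurrences:
  IvoII CGAATA/0: at [51, 59] ⇒ [51, 59]
  BxoII CTGTTC/4: at [115] ⇒ [119]
  LmaIV TTTGGGTT/1: at [0, 29, 66, 76, 101] ⇒ [1, 30, 67, 77, 102]
  WciIV CACCAC/3: at [23, 37, 89] ⇒ [26, 40, 92]

All cut coordinates (distinct, sorted): [1, 26, 30, 40, 51, 59, 67, 77, 92, 102, 119]

Fragment lengths:
  1→26: 25 bp
  26→30: 4 bp
  30→40: 10 bp
  40→51: 11 bp
  51→59: 8 bp
  59→67: 8 bp
  67→77: 10 bp
  77→92: 15 bp
  92→102: 10 bp
  102→119: 17 bp
  119→1 (wrap): 138-119+1 = 20 bp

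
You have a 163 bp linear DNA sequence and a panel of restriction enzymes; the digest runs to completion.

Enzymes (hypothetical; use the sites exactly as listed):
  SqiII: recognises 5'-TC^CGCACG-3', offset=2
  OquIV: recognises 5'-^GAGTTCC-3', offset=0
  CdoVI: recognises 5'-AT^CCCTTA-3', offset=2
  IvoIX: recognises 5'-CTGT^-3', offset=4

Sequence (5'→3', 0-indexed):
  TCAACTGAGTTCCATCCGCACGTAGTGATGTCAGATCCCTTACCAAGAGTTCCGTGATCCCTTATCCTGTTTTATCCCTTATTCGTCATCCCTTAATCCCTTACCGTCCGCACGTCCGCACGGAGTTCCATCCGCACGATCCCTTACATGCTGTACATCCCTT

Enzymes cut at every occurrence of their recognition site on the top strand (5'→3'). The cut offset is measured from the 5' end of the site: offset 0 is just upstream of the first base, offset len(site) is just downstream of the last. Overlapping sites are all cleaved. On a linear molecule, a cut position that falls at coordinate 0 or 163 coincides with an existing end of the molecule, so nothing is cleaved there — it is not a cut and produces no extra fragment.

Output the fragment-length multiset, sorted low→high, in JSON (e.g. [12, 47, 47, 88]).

Site scan:
  SqiII (TCCGCACG, off=2): starts [14, 106, 114, 130] → cuts [16, 108, 116, 132]
  OquIV (GAGTTCC, off=0): starts [6, 46, 122] → cuts [6, 46, 122]
  CdoVI (ATCCCTTA, off=2): starts [34, 56, 73, 87, 95, 138] → cuts [36, 58, 75, 89, 97, 140]
  IvoIX (CTGT, off=4): starts [66, 150] → cuts [70, 154]

Pooled cuts: [6, 16, 36, 46, 58, 70, 75, 89, 97, 108, 116, 122, 132, 140, 154]

Fragments:
  [0,6): 6 bp
  [6,16): 10 bp
  [16,36): 20 bp
  [36,46): 10 bp
  [46,58): 12 bp
  [58,70): 12 bp
  [70,75): 5 bp
  [75,89): 14 bp
  [89,97): 8 bp
  [97,108): 11 bp
  [108,116): 8 bp
  [116,122): 6 bp
  [122,132): 10 bp
  [132,140): 8 bp
  [140,154): 14 bp
  [154,163): 9 bp

[5,6,6,8,8,8,9,10,10,10,11,12,12,14,14,20]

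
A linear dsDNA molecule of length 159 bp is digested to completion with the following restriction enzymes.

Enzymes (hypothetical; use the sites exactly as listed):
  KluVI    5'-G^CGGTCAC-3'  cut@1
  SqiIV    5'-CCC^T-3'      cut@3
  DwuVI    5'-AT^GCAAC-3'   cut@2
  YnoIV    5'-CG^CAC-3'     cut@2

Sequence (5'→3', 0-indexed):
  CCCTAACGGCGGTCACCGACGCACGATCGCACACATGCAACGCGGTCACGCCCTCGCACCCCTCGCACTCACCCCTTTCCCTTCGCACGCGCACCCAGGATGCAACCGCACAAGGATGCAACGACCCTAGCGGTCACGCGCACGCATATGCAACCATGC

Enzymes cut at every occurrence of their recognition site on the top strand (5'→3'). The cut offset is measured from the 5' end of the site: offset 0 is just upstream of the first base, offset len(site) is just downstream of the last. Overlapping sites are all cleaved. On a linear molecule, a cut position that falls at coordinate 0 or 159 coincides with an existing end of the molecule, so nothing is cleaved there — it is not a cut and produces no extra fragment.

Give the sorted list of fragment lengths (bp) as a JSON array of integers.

Per-enzyme occurrences:
  KluVI (GCGGTCAC, off=1): starts [8, 41, 129] → cuts [9, 42, 130]
  SqiIV (CCCT, off=3): starts [0, 50, 59, 72, 78, 124] → cuts [3, 53, 62, 75, 81, 127]
  DwuVI (ATGCAAC, off=2): starts [34, 99, 115, 147] → cuts [36, 101, 117, 149]
  YnoIV (CGCAC, off=2): starts [19, 27, 54, 63, 83, 89, 106, 138] → cuts [21, 29, 56, 65, 85, 91, 108, 140]

Pooled cuts: [3, 9, 21, 29, 36, 42, 53, 56, 62, 65, 75, 81, 85, 91, 101, 108, 117, 127, 130, 140, 149]

Fragments:
  [0,3): 3 bp
  [3,9): 6 bp
  [9,21): 12 bp
  [21,29): 8 bp
  [29,36): 7 bp
  [36,42): 6 bp
  [42,53): 11 bp
  [53,56): 3 bp
  [56,62): 6 bp
  [62,65): 3 bp
  [65,75): 10 bp
  [75,81): 6 bp
  [81,85): 4 bp
  [85,91): 6 bp
  [91,101): 10 bp
  [101,108): 7 bp
  [108,117): 9 bp
  [117,127): 10 bp
  [127,130): 3 bp
  [130,140): 10 bp
  [140,149): 9 bp
  [149,159): 10 bp

[3,3,3,3,4,6,6,6,6,6,7,7,8,9,9,10,10,10,10,10,11,12]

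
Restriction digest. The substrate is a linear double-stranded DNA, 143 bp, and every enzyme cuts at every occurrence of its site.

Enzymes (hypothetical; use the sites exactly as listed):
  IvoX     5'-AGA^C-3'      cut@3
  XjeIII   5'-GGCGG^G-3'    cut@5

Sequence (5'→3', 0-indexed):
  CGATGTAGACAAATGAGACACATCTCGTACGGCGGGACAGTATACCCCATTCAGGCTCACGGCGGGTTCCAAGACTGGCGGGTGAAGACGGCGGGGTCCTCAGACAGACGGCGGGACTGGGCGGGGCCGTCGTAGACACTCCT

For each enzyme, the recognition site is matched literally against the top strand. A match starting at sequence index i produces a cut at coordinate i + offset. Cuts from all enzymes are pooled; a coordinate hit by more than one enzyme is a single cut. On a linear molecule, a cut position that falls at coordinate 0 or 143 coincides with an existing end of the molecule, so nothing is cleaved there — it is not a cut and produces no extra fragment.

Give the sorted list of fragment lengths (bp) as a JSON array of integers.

[4,6,6,7,7,7,9,9,9,10,10,12,17,30]

Per-enzyme occurrences:
  IvoX AGAC/3: at [6, 15, 71, 85, 101, 105, 133] ⇒ [9, 18, 74, 88, 104, 108, 136]
  XjeIII GGCGGG/5: at [30, 60, 76, 89, 109, 119] ⇒ [35, 65, 81, 94, 114, 124]

Pooled cuts: [9, 18, 35, 65, 74, 81, 88, 94, 104, 108, 114, 124, 136]

Fragment lengths:
  [0,9): 9 bp
  [9,18): 9 bp
  [18,35): 17 bp
  [35,65): 30 bp
  [65,74): 9 bp
  [74,81): 7 bp
  [81,88): 7 bp
  [88,94): 6 bp
  [94,104): 10 bp
  [104,108): 4 bp
  [108,114): 6 bp
  [114,124): 10 bp
  [124,136): 12 bp
  [136,143): 7 bp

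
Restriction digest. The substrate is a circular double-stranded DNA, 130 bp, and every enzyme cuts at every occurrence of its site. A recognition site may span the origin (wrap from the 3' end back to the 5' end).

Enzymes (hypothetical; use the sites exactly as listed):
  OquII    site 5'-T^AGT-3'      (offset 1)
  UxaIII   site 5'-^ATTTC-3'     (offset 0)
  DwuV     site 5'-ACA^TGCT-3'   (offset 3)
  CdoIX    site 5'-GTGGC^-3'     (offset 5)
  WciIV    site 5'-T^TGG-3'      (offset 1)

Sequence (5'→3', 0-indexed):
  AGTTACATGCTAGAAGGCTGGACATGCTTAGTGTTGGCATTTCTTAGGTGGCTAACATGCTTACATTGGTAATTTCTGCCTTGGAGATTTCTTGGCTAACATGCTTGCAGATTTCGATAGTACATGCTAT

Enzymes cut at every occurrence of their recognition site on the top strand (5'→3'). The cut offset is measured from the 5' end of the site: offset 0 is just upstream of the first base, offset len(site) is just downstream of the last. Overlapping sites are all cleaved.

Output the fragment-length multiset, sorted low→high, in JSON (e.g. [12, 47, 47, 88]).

Scan for sites:
  OquII (TAGT, off=1): starts [28, 117, 129] → cuts [0, 29, 118]
  UxaIII (ATTTC, off=0): starts [38, 71, 86, 110] → cuts [38, 71, 86, 110]
  DwuV (ACATGCT, off=3): starts [4, 21, 54, 98, 121] → cuts [7, 24, 57, 101, 124]
  CdoIX (GTGGC, off=5): starts [47] → cuts [52]
  WciIV (TTGG, off=1): starts [33, 65, 80, 91] → cuts [34, 66, 81, 92]

Pooled cuts: [0, 7, 24, 29, 34, 38, 52, 57, 66, 71, 81, 86, 92, 101, 110, 118, 124]

Fragment lengths:
  0→7: 7 bp
  7→24: 17 bp
  24→29: 5 bp
  29→34: 5 bp
  34→38: 4 bp
  38→52: 14 bp
  52→57: 5 bp
  57→66: 9 bp
  66→71: 5 bp
  71→81: 10 bp
  81→86: 5 bp
  86→92: 6 bp
  92→101: 9 bp
  101→110: 9 bp
  110→118: 8 bp
  118→124: 6 bp
  124→0 (wrap): 130-124+0 = 6 bp

[4,5,5,5,5,5,6,6,6,7,8,9,9,9,10,14,17]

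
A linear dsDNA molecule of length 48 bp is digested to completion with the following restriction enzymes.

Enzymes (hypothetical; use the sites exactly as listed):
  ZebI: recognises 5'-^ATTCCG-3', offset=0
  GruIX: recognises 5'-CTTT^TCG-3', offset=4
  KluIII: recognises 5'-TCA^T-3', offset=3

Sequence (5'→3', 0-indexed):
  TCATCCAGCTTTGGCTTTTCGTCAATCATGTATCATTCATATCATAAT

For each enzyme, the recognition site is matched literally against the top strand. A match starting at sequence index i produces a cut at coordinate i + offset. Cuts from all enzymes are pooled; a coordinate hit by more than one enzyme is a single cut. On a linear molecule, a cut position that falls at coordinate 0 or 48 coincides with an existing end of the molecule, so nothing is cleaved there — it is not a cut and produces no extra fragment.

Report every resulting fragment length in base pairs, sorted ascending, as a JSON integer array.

[3,4,4,5,7,10,15]

Scan for sites:
  ZebI (ATTCCG, off=0): no sites
  GruIX CTTTTCG/4: at [14] ⇒ [18]
  KluIII TCAT/3: at [0, 25, 32, 36, 41] ⇒ [3, 28, 35, 39, 44]

All cut coordinates (distinct, sorted): [3, 18, 28, 35, 39, 44]

Fragments:
  [0,3): 3 bp
  [3,18): 15 bp
  [18,28): 10 bp
  [28,35): 7 bp
  [35,39): 4 bp
  [39,44): 5 bp
  [44,48): 4 bp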